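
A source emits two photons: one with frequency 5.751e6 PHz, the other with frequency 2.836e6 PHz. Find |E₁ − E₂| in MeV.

Using E = hf: E₁ = 3.8107e-12 J, E₂ = 1.8792e-12 J.
|ΔE| = |3.8107e-12 − 1.8792e-12| = 1.93e-12 J = 12.1 MeV.

12.1 MeV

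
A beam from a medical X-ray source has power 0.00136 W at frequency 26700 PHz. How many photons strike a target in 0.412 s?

3.17 × 10^10 photons

Total energy: E_total = P·t = 0.00136 × 0.412 = 5.603 × 10^-4 J.
Per-photon energy: E = 1.769 × 10^-14 J.
N = E_total / E_photon = 3.17 × 10^10.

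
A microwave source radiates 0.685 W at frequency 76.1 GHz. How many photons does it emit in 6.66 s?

9.05 × 10^22 photons

Total energy: E_total = P·t = 0.685 × 6.66 = 4.562 J.
Per-photon energy: E = 5.042 × 10^-23 J.
N = E_total / E_photon = 9.05 × 10^22.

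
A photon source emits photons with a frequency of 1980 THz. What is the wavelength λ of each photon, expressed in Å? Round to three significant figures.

Use c = 2.99792458e8 m/s.
In SI units: f = 1980 THz = 1.98e15 Hz.
Since λ = c/f for a photon, λ = 1.514e-7 m.
Converting to Å: λ = 1514 Å ≈ 1510 Å.

1510 Å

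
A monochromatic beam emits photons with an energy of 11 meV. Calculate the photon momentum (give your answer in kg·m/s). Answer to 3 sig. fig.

Take c = 2.99792458 × 10^8 m/s, 1 eV = 1.602176634 × 10^-19 J.
First convert: E = 11 meV = 1.7624 × 10^-21 J.
Since p = E/c for a photon, p = 5.879 × 10^-30 kg·m/s.
So p ≈ 5.88 × 10^-30 kg·m/s.

5.88 × 10^-30 kg·m/s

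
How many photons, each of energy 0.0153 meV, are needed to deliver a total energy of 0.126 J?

5.14e22 photons

Per-photon energy: E = 2.451e-24 J (from energy = 0.0153 meV).
N = E_total / E_photon = 0.126 J / 2.451e-24 J = 5.14e22.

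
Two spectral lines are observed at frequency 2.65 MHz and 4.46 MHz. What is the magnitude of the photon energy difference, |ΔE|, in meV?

7.49·10^-6 meV

Using E = hf: E₁ = 1.756·10^-27 J, E₂ = 2.955·10^-27 J.
|ΔE| = |1.756·10^-27 − 2.955·10^-27| = 1.20·10^-27 J = 7.49·10^-6 meV.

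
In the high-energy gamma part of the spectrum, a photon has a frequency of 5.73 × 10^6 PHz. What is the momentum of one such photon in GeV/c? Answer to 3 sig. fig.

Convert to SI: f = 5.73 × 10^6 PHz = 5.73 × 10^21 Hz.
For a photon p = hf/c, so p = 1.266 × 10^-20 kg·m/s.
Converting to GeV/c: p = 0.02370 GeV/c ≈ 0.0237 GeV/c.

0.0237 GeV/c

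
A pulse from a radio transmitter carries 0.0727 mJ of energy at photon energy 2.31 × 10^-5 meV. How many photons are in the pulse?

Per-photon energy: E = 3.701 × 10^-27 J (from energy = 2.31 × 10^-5 meV).
N = E_total / E_photon = 7.27 × 10^-5 J / 3.701 × 10^-27 J = 1.96 × 10^22.

1.96 × 10^22 photons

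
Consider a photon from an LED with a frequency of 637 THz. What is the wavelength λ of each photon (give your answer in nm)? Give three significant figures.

471 nm

In SI units: f = 637 THz = 6.37e14 Hz.
The photon relation is λ = c/f, giving λ = 4.706e-7 m.
Converting to nm: λ = 470.6 nm ≈ 471 nm.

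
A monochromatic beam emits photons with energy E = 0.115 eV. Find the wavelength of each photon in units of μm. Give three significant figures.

10.8 μm

First convert: E = 0.115 eV = 1.8425 × 10^-20 J.
For a photon λ = hc/E, so λ = 1.078 × 10^-5 m.
Converting to μm: λ = 10.78 μm ≈ 10.8 μm.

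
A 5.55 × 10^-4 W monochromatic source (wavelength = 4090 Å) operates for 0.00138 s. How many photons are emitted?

Total energy: E_total = P·t = 5.55 × 10^-4 × 0.00138 = 7.659 × 10^-7 J.
Per-photon energy: E = 4.857 × 10^-19 J.
N = E_total / E_photon = 1.58 × 10^12.

1.58 × 10^12 photons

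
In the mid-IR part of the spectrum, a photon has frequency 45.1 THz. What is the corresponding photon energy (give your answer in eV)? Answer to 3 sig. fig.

(h = 6.62607015 × 10^-34 J·s, 1 eV = 1.602176634 × 10^-19 J.)
First convert: f = 45.1 THz = 4.51 × 10^13 Hz.
For a photon E = hf, so E = 2.988 × 10^-20 J.
Converting to eV: E = 0.1865 eV ≈ 0.187 eV.

0.187 eV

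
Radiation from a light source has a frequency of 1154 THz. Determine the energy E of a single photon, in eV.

Take h = 6.62607015 × 10^-34 J·s, 1 eV = 1.602176634 × 10^-19 J.
In SI units: f = 1154 THz = 1.154 × 10^15 Hz.
Since E = hf for a photon, E = 7.646 × 10^-19 J.
Converting to eV: E = 4.773 eV ≈ 4.77 eV.

4.77 eV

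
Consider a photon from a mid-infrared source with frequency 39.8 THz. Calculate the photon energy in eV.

0.165 eV

Use h = 6.62607015 × 10^-34 J·s, 1 eV = 1.602176634 × 10^-19 J.
In SI units: f = 39.8 THz = 3.98 × 10^13 Hz.
Since E = hf for a photon, E = 2.637 × 10^-20 J.
Converting to eV: E = 0.1646 eV ≈ 0.165 eV.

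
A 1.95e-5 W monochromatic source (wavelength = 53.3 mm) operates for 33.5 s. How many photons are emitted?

Total energy: E_total = P·t = 1.95e-5 × 33.5 = 6.532e-4 J.
Per-photon energy: E = 3.727e-24 J.
N = E_total / E_photon = 1.75e20.

1.75e20 photons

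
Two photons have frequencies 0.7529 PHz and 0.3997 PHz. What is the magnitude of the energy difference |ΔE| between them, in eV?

1.46 eV

Using E = hf: E₁ = 4.9888 × 10^-19 J, E₂ = 2.6484 × 10^-19 J.
|ΔE| = |4.9888 × 10^-19 − 2.6484 × 10^-19| = 2.34 × 10^-19 J = 1.46 eV.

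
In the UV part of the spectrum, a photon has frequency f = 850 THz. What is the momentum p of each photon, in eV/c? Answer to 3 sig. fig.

3.52 eV/c

(h = 6.62607015 × 10^-34 J·s, c = 2.99792458 × 10^8 m/s, 1 eV = 1.602176634 × 10^-19 J.)
First convert: f = 850 THz = 8.5 × 10^14 Hz.
The photon relation is p = hf/c, giving p = 1.879 × 10^-27 kg·m/s.
Converting to eV/c: p = 3.515 eV/c ≈ 3.52 eV/c.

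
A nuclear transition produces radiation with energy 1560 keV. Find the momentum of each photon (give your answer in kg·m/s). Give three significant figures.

(c = 2.99792458e8 m/s, 1 eV = 1.602176634e-19 J.)
Convert to SI: E = 1560 keV = 2.4994e-13 J.
The photon relation is p = E/c, giving p = 8.337e-22 kg·m/s.
So p ≈ 8.34e-22 kg·m/s.

8.34e-22 kg·m/s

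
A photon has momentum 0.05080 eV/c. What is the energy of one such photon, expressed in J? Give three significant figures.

(c = 2.99792458·10^8 m/s, 1 eV = 1.602176634·10^-19 J.)
Convert to SI: p = 0.05080 eV/c = 2.7149·10^-29 kg·m/s.
Apply E = pc: E = 8.139·10^-21 J.
So E ≈ 8.14·10^-21 J.

8.14·10^-21 J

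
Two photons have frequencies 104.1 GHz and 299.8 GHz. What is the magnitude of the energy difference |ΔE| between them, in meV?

Using E = hf: E₁ = 6.8977 × 10^-23 J, E₂ = 1.9865 × 10^-22 J.
|ΔE| = |6.8977 × 10^-23 − 1.9865 × 10^-22| = 1.30 × 10^-22 J = 0.809 meV.

0.809 meV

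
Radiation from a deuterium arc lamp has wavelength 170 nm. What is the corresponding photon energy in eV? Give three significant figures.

(h = 6.62607015e-34 J·s, c = 2.99792458e8 m/s, 1 eV = 1.602176634e-19 J.)
In SI units: λ = 170 nm = 1.7e-7 m.
The photon relation is E = hc/λ, giving E = 1.168e-18 J.
Converting to eV: E = 7.293 eV ≈ 7.29 eV.

7.29 eV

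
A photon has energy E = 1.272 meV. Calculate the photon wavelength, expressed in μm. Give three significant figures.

Use h = 6.62607015 × 10^-34 J·s, c = 2.99792458 × 10^8 m/s, 1 eV = 1.602176634 × 10^-19 J.
In SI units: E = 1.272 meV = 2.0380 × 10^-22 J.
The photon relation is λ = hc/E, giving λ = 9.747 × 10^-4 m.
Converting to μm: λ = 974.7 μm ≈ 975 μm.

975 μm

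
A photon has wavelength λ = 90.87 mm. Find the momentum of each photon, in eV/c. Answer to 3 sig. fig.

1.36e-5 eV/c

Convert to SI: λ = 90.87 mm = 0.09087 m.
Apply p = h/λ: p = 7.292e-33 kg·m/s.
Converting to eV/c: p = 1.364e-5 eV/c ≈ 1.36e-5 eV/c.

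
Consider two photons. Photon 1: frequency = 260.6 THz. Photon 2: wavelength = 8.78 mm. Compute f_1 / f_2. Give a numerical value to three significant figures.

f_1 = 2.606·10^14 Hz (from frequency = 260.6 THz, via f given directly).
f_2 = 3.414·10^10 Hz (from wavelength = 8.78 mm, via f = c/λ).
Ratio = 2.606·10^14 / 3.414·10^10 = 7630.

7630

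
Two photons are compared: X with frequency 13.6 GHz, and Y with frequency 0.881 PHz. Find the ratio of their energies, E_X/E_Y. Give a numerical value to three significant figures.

1.54e-5

E_X = 9.011e-24 J (from frequency = 13.6 GHz, via E = hf).
E_Y = 5.838e-19 J (from frequency = 0.881 PHz, via E = hf).
Ratio = 9.011e-24 / 5.838e-19 = 1.54e-5.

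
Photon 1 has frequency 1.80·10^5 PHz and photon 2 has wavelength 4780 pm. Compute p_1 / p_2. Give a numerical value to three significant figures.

p_1 = 3.978·10^-22 kg·m/s (from frequency = 1.80·10^5 PHz, via p = hf/c).
p_2 = 1.386·10^-25 kg·m/s (from wavelength = 4780 pm, via p = h/λ).
Ratio = 3.978·10^-22 / 1.386·10^-25 = 2870.

2870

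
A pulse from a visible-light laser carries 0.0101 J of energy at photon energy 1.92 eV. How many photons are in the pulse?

3.28 × 10^16 photons

Per-photon energy: E = 3.076 × 10^-19 J (from energy = 1.92 eV).
N = E_total / E_photon = 0.0101 J / 3.076 × 10^-19 J = 3.28 × 10^16.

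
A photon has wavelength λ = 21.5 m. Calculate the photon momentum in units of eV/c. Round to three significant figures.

Since p = h/λ for a photon, p = 3.082 × 10^-35 kg·m/s.
Converting to eV/c: p = 5.767 × 10^-8 eV/c ≈ 5.77 × 10^-8 eV/c.

5.77 × 10^-8 eV/c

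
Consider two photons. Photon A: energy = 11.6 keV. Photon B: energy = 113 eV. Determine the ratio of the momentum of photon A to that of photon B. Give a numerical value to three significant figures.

p_A = 6.199 × 10^-24 kg·m/s (from energy = 11.6 keV, via p = E/c).
p_B = 6.039 × 10^-26 kg·m/s (from energy = 113 eV, via p = E/c).
Ratio = 6.199 × 10^-24 / 6.039 × 10^-26 = 103.

103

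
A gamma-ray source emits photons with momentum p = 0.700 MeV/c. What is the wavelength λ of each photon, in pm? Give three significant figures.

In SI units: p = 0.700 MeV/c = 3.7410e-22 kg·m/s.
Since λ = h/p for a photon, λ = 1.771e-12 m.
Converting to pm: λ = 1.771 pm ≈ 1.77 pm.

1.77 pm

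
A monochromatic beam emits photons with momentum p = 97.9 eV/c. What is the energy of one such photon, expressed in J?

Convert to SI: p = 97.9 eV/c = 5.2321 × 10^-26 kg·m/s.
The photon relation is E = pc, giving E = 1.569 × 10^-17 J.
So E ≈ 1.57 × 10^-17 J.

1.57 × 10^-17 J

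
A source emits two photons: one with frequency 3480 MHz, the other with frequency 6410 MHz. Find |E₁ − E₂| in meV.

0.0121 meV

Using E = hf: E₁ = 2.306e-24 J, E₂ = 4.247e-24 J.
|ΔE| = |2.306e-24 − 4.247e-24| = 1.94e-24 J = 0.0121 meV.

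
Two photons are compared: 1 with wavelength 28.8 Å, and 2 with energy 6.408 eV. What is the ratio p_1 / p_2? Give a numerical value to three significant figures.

p_1 = 2.301e-25 kg·m/s (from wavelength = 28.8 Å, via p = h/λ).
p_2 = 3.425e-27 kg·m/s (from energy = 6.408 eV, via p = E/c).
Ratio = 2.301e-25 / 3.425e-27 = 67.2.

67.2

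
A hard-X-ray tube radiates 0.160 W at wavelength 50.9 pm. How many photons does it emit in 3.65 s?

1.50e14 photons

Total energy: E_total = P·t = 0.160 × 3.65 = 0.5840 J.
Per-photon energy: E = 3.903e-15 J.
N = E_total / E_photon = 1.50e14.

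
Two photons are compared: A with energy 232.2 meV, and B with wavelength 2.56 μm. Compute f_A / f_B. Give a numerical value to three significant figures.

f_A = 5.615 × 10^13 Hz (from energy = 232.2 meV, via f = E/h).
f_B = 1.171 × 10^14 Hz (from wavelength = 2.56 μm, via f = c/λ).
Ratio = 5.615 × 10^13 / 1.171 × 10^14 = 0.479.

0.479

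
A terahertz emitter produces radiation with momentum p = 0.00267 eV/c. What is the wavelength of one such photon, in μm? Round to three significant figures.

464 μm

(h = 6.62607015e-34 J·s, c = 2.99792458e8 m/s, 1 eV = 1.602176634e-19 J.)
First convert: p = 0.00267 eV/c = 1.4269e-30 kg·m/s.
The photon relation is λ = h/p, giving λ = 4.644e-4 m.
Converting to μm: λ = 464.4 μm ≈ 464 μm.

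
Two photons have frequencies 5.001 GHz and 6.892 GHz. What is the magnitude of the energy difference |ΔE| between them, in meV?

Using E = hf: E₁ = 3.3137e-24 J, E₂ = 4.5667e-24 J.
|ΔE| = |3.3137e-24 − 4.5667e-24| = 1.25e-24 J = 7.82e-3 meV.

7.82e-3 meV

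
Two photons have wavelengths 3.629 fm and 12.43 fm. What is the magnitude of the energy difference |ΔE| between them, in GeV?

Using E = hc/λ: E₁ = 5.4738 × 10^-11 J, E₂ = 1.5981 × 10^-11 J.
|ΔE| = |5.4738 × 10^-11 − 1.5981 × 10^-11| = 3.88 × 10^-11 J = 0.242 GeV.

0.242 GeV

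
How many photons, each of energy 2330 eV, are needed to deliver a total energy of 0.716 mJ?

1.92 × 10^12 photons

Per-photon energy: E = 3.733 × 10^-16 J (from energy = 2330 eV).
N = E_total / E_photon = 7.16 × 10^-4 J / 3.733 × 10^-16 J = 1.92 × 10^12.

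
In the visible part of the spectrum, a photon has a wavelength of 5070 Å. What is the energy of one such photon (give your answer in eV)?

In SI units: λ = 5070 Å = 5.07e-7 m.
The photon relation is E = hc/λ, giving E = 3.918e-19 J.
Converting to eV: E = 2.445 eV ≈ 2.45 eV.

2.45 eV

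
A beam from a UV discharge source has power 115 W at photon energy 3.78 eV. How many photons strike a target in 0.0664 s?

Total energy: E_total = P·t = 115 × 0.0664 = 7.636 J.
Per-photon energy: E = 6.056 × 10^-19 J.
N = E_total / E_photon = 1.26 × 10^19.

1.26 × 10^19 photons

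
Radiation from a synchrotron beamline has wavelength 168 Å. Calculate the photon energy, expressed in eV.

In SI units: λ = 168 Å = 1.68e-8 m.
Apply E = hc/λ: E = 1.182e-17 J.
Converting to eV: E = 73.80 eV ≈ 73.8 eV.

73.8 eV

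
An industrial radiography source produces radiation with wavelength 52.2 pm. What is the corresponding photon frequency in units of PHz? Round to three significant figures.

Convert to SI: λ = 52.2 pm = 5.22·10^-11 m.
The photon relation is f = c/λ, giving f = 5.743·10^18 Hz.
Converting to PHz: f = 5743 PHz ≈ 5740 PHz.

5740 PHz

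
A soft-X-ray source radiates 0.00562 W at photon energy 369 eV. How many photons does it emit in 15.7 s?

Total energy: E_total = P·t = 0.00562 × 15.7 = 0.08823 J.
Per-photon energy: E = 5.912·10^-17 J.
N = E_total / E_photon = 1.49·10^15.

1.49·10^15 photons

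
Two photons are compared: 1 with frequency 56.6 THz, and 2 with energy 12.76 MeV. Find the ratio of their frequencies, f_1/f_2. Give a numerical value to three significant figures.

1.83·10^-8

f_1 = 5.660·10^13 Hz (from frequency = 56.6 THz, via f given directly).
f_2 = 3.085·10^21 Hz (from energy = 12.76 MeV, via f = E/h).
Ratio = 5.660·10^13 / 3.085·10^21 = 1.83·10^-8.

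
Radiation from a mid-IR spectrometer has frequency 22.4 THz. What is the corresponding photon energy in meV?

Take h = 6.62607015 × 10^-34 J·s, 1 eV = 1.602176634 × 10^-19 J.
Convert to SI: f = 22.4 THz = 2.24 × 10^13 Hz.
The photon relation is E = hf, giving E = 1.484 × 10^-20 J.
Converting to meV: E = 92.64 meV ≈ 92.6 meV.

92.6 meV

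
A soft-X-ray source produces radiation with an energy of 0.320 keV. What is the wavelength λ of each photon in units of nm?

(h = 6.62607015·10^-34 J·s, c = 2.99792458·10^8 m/s, 1 eV = 1.602176634·10^-19 J.)
In SI units: E = 0.320 keV = 5.1270·10^-17 J.
Apply λ = hc/E: λ = 3.875·10^-9 m.
Converting to nm: λ = 3.875 nm ≈ 3.87 nm.

3.87 nm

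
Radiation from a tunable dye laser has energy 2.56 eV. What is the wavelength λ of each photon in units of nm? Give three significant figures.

Use h = 6.62607015e-34 J·s, c = 2.99792458e8 m/s, 1 eV = 1.602176634e-19 J.
In SI units: E = 2.56 eV = 4.1016e-19 J.
The photon relation is λ = hc/E, giving λ = 4.843e-7 m.
Converting to nm: λ = 484.3 nm ≈ 484 nm.

484 nm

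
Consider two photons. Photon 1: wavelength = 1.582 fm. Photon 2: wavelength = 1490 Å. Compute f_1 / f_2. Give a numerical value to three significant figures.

9.42e7

f_1 = 1.895e23 Hz (from wavelength = 1.582 fm, via f = c/λ).
f_2 = 2.012e15 Hz (from wavelength = 1490 Å, via f = c/λ).
Ratio = 1.895e23 / 2.012e15 = 9.42e7.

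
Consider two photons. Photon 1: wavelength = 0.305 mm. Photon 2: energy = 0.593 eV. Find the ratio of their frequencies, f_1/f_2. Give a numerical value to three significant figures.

f_1 = 9.829·10^11 Hz (from wavelength = 0.305 mm, via f = c/λ).
f_2 = 1.434·10^14 Hz (from energy = 0.593 eV, via f = E/h).
Ratio = 9.829·10^11 / 1.434·10^14 = 6.86·10^-3.

6.86·10^-3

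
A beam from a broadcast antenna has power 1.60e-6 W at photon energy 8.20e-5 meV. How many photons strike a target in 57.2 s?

Total energy: E_total = P·t = 1.60e-6 × 57.2 = 9.152e-5 J.
Per-photon energy: E = 1.314e-26 J.
N = E_total / E_photon = 6.97e21.

6.97e21 photons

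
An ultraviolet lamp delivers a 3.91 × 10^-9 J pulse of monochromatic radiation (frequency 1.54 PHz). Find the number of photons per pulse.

Per-photon energy: E = 1.020 × 10^-18 J (from frequency = 1.54 PHz).
N = E_total / E_photon = 3.91 × 10^-9 J / 1.020 × 10^-18 J = 3.83 × 10^9.

3.83 × 10^9 photons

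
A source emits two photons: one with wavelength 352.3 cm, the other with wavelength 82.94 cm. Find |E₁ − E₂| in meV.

Using E = hc/λ: E₁ = 5.6385e-26 J, E₂ = 2.3950e-25 J.
|ΔE| = |5.6385e-26 − 2.3950e-25| = 1.83e-25 J = 1.14e-3 meV.

1.14e-3 meV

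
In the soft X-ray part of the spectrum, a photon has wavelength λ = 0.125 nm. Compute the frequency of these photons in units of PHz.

2400 PHz

Use c = 2.99792458e8 m/s.
In SI units: λ = 0.125 nm = 1.25e-10 m.
Apply f = c/λ: f = 2.398e18 Hz.
Converting to PHz: f = 2398 PHz ≈ 2400 PHz.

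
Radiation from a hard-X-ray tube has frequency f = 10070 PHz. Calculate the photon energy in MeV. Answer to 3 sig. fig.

0.0416 MeV

First convert: f = 10070 PHz = 1.007e19 Hz.
Since E = hf for a photon, E = 6.672e-15 J.
Converting to MeV: E = 0.04165 MeV ≈ 0.0416 MeV.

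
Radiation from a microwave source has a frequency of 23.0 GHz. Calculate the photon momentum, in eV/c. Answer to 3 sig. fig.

9.51e-5 eV/c

(h = 6.62607015e-34 J·s, c = 2.99792458e8 m/s, 1 eV = 1.602176634e-19 J.)
Convert to SI: f = 23.0 GHz = 2.30e10 Hz.
Since p = hf/c for a photon, p = 5.084e-32 kg·m/s.
Converting to eV/c: p = 9.512e-5 eV/c ≈ 9.51e-5 eV/c.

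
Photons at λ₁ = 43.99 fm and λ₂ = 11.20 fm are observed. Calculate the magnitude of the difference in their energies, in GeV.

Using E = hc/λ: E₁ = 4.5157e-12 J, E₂ = 1.7736e-11 J.
|ΔE| = |4.5157e-12 − 1.7736e-11| = 1.32e-11 J = 0.0825 GeV.

0.0825 GeV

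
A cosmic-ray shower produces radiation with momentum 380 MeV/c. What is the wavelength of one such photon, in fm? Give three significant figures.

3.26 fm

First convert: p = 380 MeV/c = 2.0308e-19 kg·m/s.
Since λ = h/p for a photon, λ = 3.263e-15 m.
Converting to fm: λ = 3.263 fm ≈ 3.26 fm.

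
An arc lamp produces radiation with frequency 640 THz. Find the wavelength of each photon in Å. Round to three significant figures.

4680 Å

Use c = 2.99792458 × 10^8 m/s.
Convert to SI: f = 640 THz = 6.4 × 10^14 Hz.
Apply λ = c/f: λ = 4.684 × 10^-7 m.
Converting to Å: λ = 4684 Å ≈ 4680 Å.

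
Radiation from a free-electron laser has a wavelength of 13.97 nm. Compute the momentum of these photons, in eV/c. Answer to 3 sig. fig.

Take h = 6.62607015·10^-34 J·s, c = 2.99792458·10^8 m/s, 1 eV = 1.602176634·10^-19 J.
First convert: λ = 13.97 nm = 1.397·10^-8 m.
Apply p = h/λ: p = 4.743·10^-26 kg·m/s.
Converting to eV/c: p = 88.75 eV/c ≈ 88.8 eV/c.

88.8 eV/c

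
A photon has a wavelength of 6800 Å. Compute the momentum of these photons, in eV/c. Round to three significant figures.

1.82 eV/c

Convert to SI: λ = 6800 Å = 6.8e-7 m.
Apply p = h/λ: p = 9.744e-28 kg·m/s.
Converting to eV/c: p = 1.823 eV/c ≈ 1.82 eV/c.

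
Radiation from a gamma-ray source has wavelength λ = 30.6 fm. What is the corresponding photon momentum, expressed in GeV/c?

0.0405 GeV/c

Convert to SI: λ = 30.6 fm = 3.06 × 10^-14 m.
For a photon p = h/λ, so p = 2.165 × 10^-20 kg·m/s.
Converting to GeV/c: p = 0.04052 GeV/c ≈ 0.0405 GeV/c.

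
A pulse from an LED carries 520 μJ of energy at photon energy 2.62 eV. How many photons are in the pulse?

1.24 × 10^15 photons

Per-photon energy: E = 4.198 × 10^-19 J (from energy = 2.62 eV).
N = E_total / E_photon = 5.20 × 10^-4 J / 4.198 × 10^-19 J = 1.24 × 10^15.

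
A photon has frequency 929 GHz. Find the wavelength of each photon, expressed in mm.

0.323 mm

First convert: f = 929 GHz = 9.29e11 Hz.
The photon relation is λ = c/f, giving λ = 3.227e-4 m.
Converting to mm: λ = 0.3227 mm ≈ 0.323 mm.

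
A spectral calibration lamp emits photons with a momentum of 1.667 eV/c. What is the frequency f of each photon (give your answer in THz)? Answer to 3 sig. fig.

403 THz

(h = 6.62607015e-34 J·s, c = 2.99792458e8 m/s, 1 eV = 1.602176634e-19 J.)
Convert to SI: p = 1.667 eV/c = 8.9089e-28 kg·m/s.
Apply f = pc/h: f = 4.031e14 Hz.
Converting to THz: f = 403.1 THz ≈ 403 THz.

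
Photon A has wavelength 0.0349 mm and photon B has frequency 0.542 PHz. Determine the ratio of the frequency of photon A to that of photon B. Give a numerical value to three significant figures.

0.0158

f_A = 8.590 × 10^12 Hz (from wavelength = 0.0349 mm, via f = c/λ).
f_B = 5.420 × 10^14 Hz (from frequency = 0.542 PHz, via f given directly).
Ratio = 8.590 × 10^12 / 5.420 × 10^14 = 0.0158.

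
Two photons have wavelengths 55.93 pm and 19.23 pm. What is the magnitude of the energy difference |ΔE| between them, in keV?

42.3 keV

Using E = hc/λ: E₁ = 3.5517e-15 J, E₂ = 1.0330e-14 J.
|ΔE| = |3.5517e-15 − 1.0330e-14| = 6.78e-15 J = 42.3 keV.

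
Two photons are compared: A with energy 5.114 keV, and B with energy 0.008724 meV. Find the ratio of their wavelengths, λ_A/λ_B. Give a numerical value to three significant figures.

λ_A = 2.424e-10 m (from energy = 5.114 keV, via λ = hc/E).
λ_B = 0.1421 m (from energy = 0.008724 meV, via λ = hc/E).
Ratio = 2.424e-10 / 0.1421 = 1.71e-9.

1.71e-9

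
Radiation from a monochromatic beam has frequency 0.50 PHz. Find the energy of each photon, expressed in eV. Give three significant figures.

Take h = 6.62607015 × 10^-34 J·s, 1 eV = 1.602176634 × 10^-19 J.
In SI units: f = 0.50 PHz = 5.0 × 10^14 Hz.
The photon relation is E = hf, giving E = 3.313 × 10^-19 J.
Converting to eV: E = 2.068 eV ≈ 2.07 eV.

2.07 eV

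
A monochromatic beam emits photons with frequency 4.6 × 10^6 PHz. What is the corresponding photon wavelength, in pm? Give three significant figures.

0.0652 pm

Take c = 2.99792458 × 10^8 m/s.
In SI units: f = 4.6 × 10^6 PHz = 4.6 × 10^21 Hz.
Since λ = c/f for a photon, λ = 6.517 × 10^-14 m.
Converting to pm: λ = 0.06517 pm ≈ 0.0652 pm.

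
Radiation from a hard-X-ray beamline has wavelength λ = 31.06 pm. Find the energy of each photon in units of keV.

39.9 keV

First convert: λ = 31.06 pm = 3.106·10^-11 m.
The photon relation is E = hc/λ, giving E = 6.396·10^-15 J.
Converting to keV: E = 39.92 keV ≈ 39.9 keV.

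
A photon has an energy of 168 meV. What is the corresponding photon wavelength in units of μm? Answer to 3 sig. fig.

Take h = 6.62607015e-34 J·s, c = 2.99792458e8 m/s, 1 eV = 1.602176634e-19 J.
In SI units: E = 168 meV = 2.6917e-20 J.
Apply λ = hc/E: λ = 7.380e-6 m.
Converting to μm: λ = 7.380 μm ≈ 7.38 μm.

7.38 μm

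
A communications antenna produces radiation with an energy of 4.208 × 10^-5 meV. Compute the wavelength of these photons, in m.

Take h = 6.62607015 × 10^-34 J·s, c = 2.99792458 × 10^8 m/s, 1 eV = 1.602176634 × 10^-19 J.
First convert: E = 4.208 × 10^-5 meV = 6.7420 × 10^-27 J.
For a photon λ = hc/E, so λ = 29.46 m.
So λ ≈ 29.5 m.

29.5 m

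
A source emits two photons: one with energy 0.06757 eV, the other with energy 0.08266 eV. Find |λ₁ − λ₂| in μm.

Using λ = hc/E: λ₁ = 1.8349e-5 m, λ₂ = 1.4999e-5 m.
|Δλ| = |1.8349e-5 − 1.4999e-5| = 3.35e-6 m = 3.35 μm.

3.35 μm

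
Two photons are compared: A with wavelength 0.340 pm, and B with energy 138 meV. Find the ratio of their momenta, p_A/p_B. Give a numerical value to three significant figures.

2.64·10^7

p_A = 1.949·10^-21 kg·m/s (from wavelength = 0.340 pm, via p = h/λ).
p_B = 7.375·10^-29 kg·m/s (from energy = 138 meV, via p = E/c).
Ratio = 1.949·10^-21 / 7.375·10^-29 = 2.64·10^7.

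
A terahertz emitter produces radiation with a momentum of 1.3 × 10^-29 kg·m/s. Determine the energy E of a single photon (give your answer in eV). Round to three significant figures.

0.0243 eV

Apply E = pc: E = 3.897 × 10^-21 J.
Converting to eV: E = 0.02433 eV ≈ 0.0243 eV.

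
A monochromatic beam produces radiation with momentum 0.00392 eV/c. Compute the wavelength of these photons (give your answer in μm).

316 μm

Take h = 6.62607015e-34 J·s, c = 2.99792458e8 m/s, 1 eV = 1.602176634e-19 J.
First convert: p = 0.00392 eV/c = 2.0950e-30 kg·m/s.
For a photon λ = h/p, so λ = 3.163e-4 m.
Converting to μm: λ = 316.3 μm ≈ 316 μm.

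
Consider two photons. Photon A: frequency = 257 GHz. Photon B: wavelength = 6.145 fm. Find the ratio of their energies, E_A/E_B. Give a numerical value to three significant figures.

5.27 × 10^-12

E_A = 1.703 × 10^-22 J (from frequency = 257 GHz, via E = hf).
E_B = 3.233 × 10^-11 J (from wavelength = 6.145 fm, via E = hc/λ).
Ratio = 1.703 × 10^-22 / 3.233 × 10^-11 = 5.27 × 10^-12.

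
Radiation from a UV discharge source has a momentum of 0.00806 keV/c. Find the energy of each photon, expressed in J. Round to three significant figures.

1.29e-18 J

In SI units: p = 0.00806 keV/c = 4.3075e-27 kg·m/s.
Apply E = pc: E = 1.291e-18 J.
So E ≈ 1.29e-18 J.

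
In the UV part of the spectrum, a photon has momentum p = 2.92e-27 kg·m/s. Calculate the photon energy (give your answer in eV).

Use c = 2.99792458e8 m/s, 1 eV = 1.602176634e-19 J.
Since E = pc for a photon, E = 8.754e-19 J.
Converting to eV: E = 5.464 eV ≈ 5.46 eV.

5.46 eV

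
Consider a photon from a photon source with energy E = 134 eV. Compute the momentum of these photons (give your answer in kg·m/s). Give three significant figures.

7.16e-26 kg·m/s

Take c = 2.99792458e8 m/s, 1 eV = 1.602176634e-19 J.
Convert to SI: E = 134 eV = 2.1469e-17 J.
Apply p = E/c: p = 7.161e-26 kg·m/s.
So p ≈ 7.16e-26 kg·m/s.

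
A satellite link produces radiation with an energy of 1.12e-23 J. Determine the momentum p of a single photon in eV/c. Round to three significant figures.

6.99e-5 eV/c

Use c = 2.99792458e8 m/s, 1 eV = 1.602176634e-19 J.
The photon relation is p = E/c, giving p = 3.736e-32 kg·m/s.
Converting to eV/c: p = 6.990e-5 eV/c ≈ 6.99e-5 eV/c.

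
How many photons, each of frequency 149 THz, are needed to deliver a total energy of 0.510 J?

Per-photon energy: E = 9.873e-20 J (from frequency = 149 THz).
N = E_total / E_photon = 0.510 J / 9.873e-20 J = 5.17e18.

5.17e18 photons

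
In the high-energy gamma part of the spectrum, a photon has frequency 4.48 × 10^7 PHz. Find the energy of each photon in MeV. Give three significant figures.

Use h = 6.62607015 × 10^-34 J·s, 1 eV = 1.602176634 × 10^-19 J.
In SI units: f = 4.48 × 10^7 PHz = 4.48 × 10^22 Hz.
Since E = hf for a photon, E = 2.968 × 10^-11 J.
Converting to MeV: E = 185.3 MeV ≈ 185 MeV.

185 MeV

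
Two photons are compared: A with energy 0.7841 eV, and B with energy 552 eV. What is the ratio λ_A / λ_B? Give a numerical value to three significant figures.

λ_A = 1.581e-6 m (from energy = 0.7841 eV, via λ = hc/E).
λ_B = 2.246e-9 m (from energy = 552 eV, via λ = hc/E).
Ratio = 1.581e-6 / 2.246e-9 = 704.

704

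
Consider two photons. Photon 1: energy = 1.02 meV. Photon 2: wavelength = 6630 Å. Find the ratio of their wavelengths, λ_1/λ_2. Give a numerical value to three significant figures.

λ_1 = 0.001216 m (from energy = 1.02 meV, via λ = hc/E).
λ_2 = 6.630e-7 m (from wavelength = 6630 Å, via λ given directly).
Ratio = 0.001216 / 6.630e-7 = 1830.

1830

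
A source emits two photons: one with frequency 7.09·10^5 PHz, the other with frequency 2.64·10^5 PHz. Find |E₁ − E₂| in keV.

Using E = hf: E₁ = 4.698·10^-13 J, E₂ = 1.749·10^-13 J.
|ΔE| = |4.698·10^-13 − 1.749·10^-13| = 2.95·10^-13 J = 1840 keV.

1840 keV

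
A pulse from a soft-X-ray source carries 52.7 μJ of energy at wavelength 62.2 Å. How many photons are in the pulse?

Per-photon energy: E = 3.194 × 10^-17 J (from wavelength = 62.2 Å).
N = E_total / E_photon = 5.27 × 10^-5 J / 3.194 × 10^-17 J = 1.65 × 10^12.

1.65 × 10^12 photons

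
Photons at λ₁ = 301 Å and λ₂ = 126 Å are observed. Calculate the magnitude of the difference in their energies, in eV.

57.2 eV

Using E = hc/λ: E₁ = 6.599 × 10^-18 J, E₂ = 1.577 × 10^-17 J.
|ΔE| = |6.599 × 10^-18 − 1.577 × 10^-17| = 9.17 × 10^-18 J = 57.2 eV.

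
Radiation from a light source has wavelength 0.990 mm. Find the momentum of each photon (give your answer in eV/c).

(h = 6.62607015 × 10^-34 J·s, c = 2.99792458 × 10^8 m/s, 1 eV = 1.602176634 × 10^-19 J.)
Convert to SI: λ = 0.990 mm = 9.90 × 10^-4 m.
Since p = h/λ for a photon, p = 6.693 × 10^-31 kg·m/s.
Converting to eV/c: p = 0.001252 eV/c ≈ 1.25 × 10^-3 eV/c.

1.25 × 10^-3 eV/c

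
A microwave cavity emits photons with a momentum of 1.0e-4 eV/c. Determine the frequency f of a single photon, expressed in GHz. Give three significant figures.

24.2 GHz

Use h = 6.62607015e-34 J·s, c = 2.99792458e8 m/s, 1 eV = 1.602176634e-19 J.
In SI units: p = 1.0e-4 eV/c = 5.3443e-32 kg·m/s.
The photon relation is f = pc/h, giving f = 2.418e10 Hz.
Converting to GHz: f = 24.18 GHz ≈ 24.2 GHz.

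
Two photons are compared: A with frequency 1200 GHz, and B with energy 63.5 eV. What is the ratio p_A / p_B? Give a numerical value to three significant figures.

p_A = 2.652e-30 kg·m/s (from frequency = 1200 GHz, via p = hf/c).
p_B = 3.394e-26 kg·m/s (from energy = 63.5 eV, via p = E/c).
Ratio = 2.652e-30 / 3.394e-26 = 7.82e-5.

7.82e-5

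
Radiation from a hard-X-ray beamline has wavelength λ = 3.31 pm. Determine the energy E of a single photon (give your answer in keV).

375 keV

In SI units: λ = 3.31 pm = 3.31 × 10^-12 m.
The photon relation is E = hc/λ, giving E = 6.001 × 10^-14 J.
Converting to keV: E = 374.6 keV ≈ 375 keV.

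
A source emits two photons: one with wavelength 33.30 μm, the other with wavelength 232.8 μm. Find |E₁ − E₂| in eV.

Using E = hc/λ: E₁ = 5.9653e-21 J, E₂ = 8.5328e-22 J.
|ΔE| = |5.9653e-21 − 8.5328e-22| = 5.11e-21 J = 0.0319 eV.

0.0319 eV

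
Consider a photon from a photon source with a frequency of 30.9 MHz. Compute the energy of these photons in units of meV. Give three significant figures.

1.28·10^-4 meV

First convert: f = 30.9 MHz = 3.09·10^7 Hz.
For a photon E = hf, so E = 2.047·10^-26 J.
Converting to meV: E = 1.278·10^-4 meV ≈ 1.28·10^-4 meV.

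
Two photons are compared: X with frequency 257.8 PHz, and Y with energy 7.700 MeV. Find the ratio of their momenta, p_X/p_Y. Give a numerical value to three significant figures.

1.38e-4

p_X = 5.698e-25 kg·m/s (from frequency = 257.8 PHz, via p = hf/c).
p_Y = 4.115e-21 kg·m/s (from energy = 7.700 MeV, via p = E/c).
Ratio = 5.698e-25 / 4.115e-21 = 1.38e-4.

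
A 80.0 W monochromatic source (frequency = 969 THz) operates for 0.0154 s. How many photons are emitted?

Total energy: E_total = P·t = 80.0 × 0.0154 = 1.232 J.
Per-photon energy: E = 6.421e-19 J.
N = E_total / E_photon = 1.92e18.

1.92e18 photons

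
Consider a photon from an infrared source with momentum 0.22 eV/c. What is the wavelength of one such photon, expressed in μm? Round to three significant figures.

Take h = 6.62607015e-34 J·s, c = 2.99792458e8 m/s, 1 eV = 1.602176634e-19 J.
First convert: p = 0.22 eV/c = 1.1757e-28 kg·m/s.
Apply λ = h/p: λ = 5.636e-6 m.
Converting to μm: λ = 5.636 μm ≈ 5.64 μm.

5.64 μm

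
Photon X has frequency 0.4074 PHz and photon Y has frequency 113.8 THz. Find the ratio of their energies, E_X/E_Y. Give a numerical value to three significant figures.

3.58

E_X = 2.699 × 10^-19 J (from frequency = 0.4074 PHz, via E = hf).
E_Y = 7.540 × 10^-20 J (from frequency = 113.8 THz, via E = hf).
Ratio = 2.699 × 10^-19 / 7.540 × 10^-20 = 3.58.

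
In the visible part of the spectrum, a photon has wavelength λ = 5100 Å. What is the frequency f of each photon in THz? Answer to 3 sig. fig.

In SI units: λ = 5100 Å = 5.1 × 10^-7 m.
Since f = c/λ for a photon, f = 5.878 × 10^14 Hz.
Converting to THz: f = 587.8 THz ≈ 588 THz.

588 THz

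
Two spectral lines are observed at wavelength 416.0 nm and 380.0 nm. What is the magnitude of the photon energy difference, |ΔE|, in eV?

0.282 eV

Using E = hc/λ: E₁ = 4.7751e-19 J, E₂ = 5.2275e-19 J.
|ΔE| = |4.7751e-19 − 5.2275e-19| = 4.52e-20 J = 0.282 eV.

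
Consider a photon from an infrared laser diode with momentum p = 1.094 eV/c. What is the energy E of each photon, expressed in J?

In SI units: p = 1.094 eV/c = 5.8466 × 10^-28 kg·m/s.
Since E = pc for a photon, E = 1.753 × 10^-19 J.
So E ≈ 1.75 × 10^-19 J.

1.75 × 10^-19 J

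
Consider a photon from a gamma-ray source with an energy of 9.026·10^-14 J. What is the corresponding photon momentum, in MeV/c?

0.563 MeV/c

Take c = 2.99792458·10^8 m/s, 1 eV = 1.602176634·10^-19 J.
Since p = E/c for a photon, p = 3.011·10^-22 kg·m/s.
Converting to MeV/c: p = 0.5634 MeV/c ≈ 0.563 MeV/c.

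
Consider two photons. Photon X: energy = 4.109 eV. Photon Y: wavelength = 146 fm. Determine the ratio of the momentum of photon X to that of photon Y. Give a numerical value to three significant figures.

p_X = 2.196e-27 kg·m/s (from energy = 4.109 eV, via p = E/c).
p_Y = 4.538e-21 kg·m/s (from wavelength = 146 fm, via p = h/λ).
Ratio = 2.196e-27 / 4.538e-21 = 4.84e-7.

4.84e-7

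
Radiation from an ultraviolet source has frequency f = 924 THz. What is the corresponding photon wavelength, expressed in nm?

324 nm

(c = 2.99792458 × 10^8 m/s.)
In SI units: f = 924 THz = 9.24 × 10^14 Hz.
Apply λ = c/f: λ = 3.245 × 10^-7 m.
Converting to nm: λ = 324.5 nm ≈ 324 nm.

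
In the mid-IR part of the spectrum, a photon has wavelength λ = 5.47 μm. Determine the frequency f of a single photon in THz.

Take c = 2.99792458 × 10^8 m/s.
First convert: λ = 5.47 μm = 5.47 × 10^-6 m.
The photon relation is f = c/λ, giving f = 5.481 × 10^13 Hz.
Converting to THz: f = 54.81 THz ≈ 54.8 THz.

54.8 THz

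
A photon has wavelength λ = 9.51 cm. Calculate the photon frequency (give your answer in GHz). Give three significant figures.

3.15 GHz

Take c = 2.99792458 × 10^8 m/s.
Convert to SI: λ = 9.51 cm = 0.0951 m.
Since f = c/λ for a photon, f = 3.152 × 10^9 Hz.
Converting to GHz: f = 3.152 GHz ≈ 3.15 GHz.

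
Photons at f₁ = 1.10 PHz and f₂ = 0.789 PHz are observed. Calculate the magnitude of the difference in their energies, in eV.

Using E = hf: E₁ = 7.289·10^-19 J, E₂ = 5.228·10^-19 J.
|ΔE| = |7.289·10^-19 − 5.228·10^-19| = 2.06·10^-19 J = 1.29 eV.

1.29 eV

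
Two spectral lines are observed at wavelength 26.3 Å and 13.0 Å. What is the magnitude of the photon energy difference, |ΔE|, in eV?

482 eV

Using E = hc/λ: E₁ = 7.553 × 10^-17 J, E₂ = 1.528 × 10^-16 J.
|ΔE| = |7.553 × 10^-17 − 1.528 × 10^-16| = 7.73 × 10^-17 J = 482 eV.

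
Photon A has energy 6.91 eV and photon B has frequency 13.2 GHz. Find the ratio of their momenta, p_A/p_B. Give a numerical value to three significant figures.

p_A = 3.693e-27 kg·m/s (from energy = 6.91 eV, via p = E/c).
p_B = 2.917e-32 kg·m/s (from frequency = 13.2 GHz, via p = hf/c).
Ratio = 3.693e-27 / 2.917e-32 = 1.27e5.

1.27e5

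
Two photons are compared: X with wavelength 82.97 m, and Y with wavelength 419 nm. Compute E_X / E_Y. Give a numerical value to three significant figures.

E_X = 2.394e-27 J (from wavelength = 82.97 m, via E = hc/λ).
E_Y = 4.741e-19 J (from wavelength = 419 nm, via E = hc/λ).
Ratio = 2.394e-27 / 4.741e-19 = 5.05e-9.

5.05e-9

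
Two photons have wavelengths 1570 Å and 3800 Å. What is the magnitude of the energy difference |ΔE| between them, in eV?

4.63 eV

Using E = hc/λ: E₁ = 1.265 × 10^-18 J, E₂ = 5.227 × 10^-19 J.
|ΔE| = |1.265 × 10^-18 − 5.227 × 10^-19| = 7.43 × 10^-19 J = 4.63 eV.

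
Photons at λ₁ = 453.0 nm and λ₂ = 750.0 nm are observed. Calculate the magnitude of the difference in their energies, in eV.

1.08 eV

Using E = hc/λ: E₁ = 4.3851 × 10^-19 J, E₂ = 2.6486 × 10^-19 J.
|ΔE| = |4.3851 × 10^-19 − 2.6486 × 10^-19| = 1.74 × 10^-19 J = 1.08 eV.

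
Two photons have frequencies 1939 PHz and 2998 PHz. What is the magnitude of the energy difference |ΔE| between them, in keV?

Using E = hf: E₁ = 1.2848 × 10^-15 J, E₂ = 1.9865 × 10^-15 J.
|ΔE| = |1.2848 × 10^-15 − 1.9865 × 10^-15| = 7.02 × 10^-16 J = 4.38 keV.

4.38 keV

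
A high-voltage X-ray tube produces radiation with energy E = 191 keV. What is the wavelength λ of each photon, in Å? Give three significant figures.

First convert: E = 191 keV = 3.0602e-14 J.
The photon relation is λ = hc/E, giving λ = 6.491e-12 m.
Converting to Å: λ = 0.06491 Å ≈ 0.0649 Å.

0.0649 Å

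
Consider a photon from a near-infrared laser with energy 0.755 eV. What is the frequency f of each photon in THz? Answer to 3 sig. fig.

183 THz

Convert to SI: E = 0.755 eV = 1.2096 × 10^-19 J.
The photon relation is f = E/h, giving f = 1.826 × 10^14 Hz.
Converting to THz: f = 182.6 THz ≈ 183 THz.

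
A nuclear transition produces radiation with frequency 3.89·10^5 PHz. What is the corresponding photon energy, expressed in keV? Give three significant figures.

1610 keV

Convert to SI: f = 3.89·10^5 PHz = 3.89·10^20 Hz.
Since E = hf for a photon, E = 2.578·10^-13 J.
Converting to keV: E = 1609 keV ≈ 1610 keV.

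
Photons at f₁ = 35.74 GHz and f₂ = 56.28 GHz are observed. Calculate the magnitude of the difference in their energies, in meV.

0.0849 meV

Using E = hf: E₁ = 2.3682e-23 J, E₂ = 3.7292e-23 J.
|ΔE| = |2.3682e-23 − 3.7292e-23| = 1.36e-23 J = 0.0849 meV.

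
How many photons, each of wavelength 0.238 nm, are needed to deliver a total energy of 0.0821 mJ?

9.84e10 photons

Per-photon energy: E = 8.346e-16 J (from wavelength = 0.238 nm).
N = E_total / E_photon = 8.21e-5 J / 8.346e-16 J = 9.84e10.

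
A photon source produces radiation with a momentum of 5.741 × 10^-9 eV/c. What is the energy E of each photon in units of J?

9.20 × 10^-28 J

Convert to SI: p = 5.741 × 10^-9 eV/c = 3.0682 × 10^-36 kg·m/s.
Since E = pc for a photon, E = 9.198 × 10^-28 J.
So E ≈ 9.20 × 10^-28 J.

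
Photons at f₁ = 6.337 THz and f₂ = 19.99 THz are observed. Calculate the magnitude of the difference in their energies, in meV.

56.5 meV

Using E = hf: E₁ = 4.1989e-21 J, E₂ = 1.3246e-20 J.
|ΔE| = |4.1989e-21 − 1.3246e-20| = 9.05e-21 J = 56.5 meV.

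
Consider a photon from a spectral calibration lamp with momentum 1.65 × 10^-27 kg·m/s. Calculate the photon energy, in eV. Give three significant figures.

Use c = 2.99792458 × 10^8 m/s, 1 eV = 1.602176634 × 10^-19 J.
The photon relation is E = pc, giving E = 4.947 × 10^-19 J.
Converting to eV: E = 3.087 eV ≈ 3.09 eV.

3.09 eV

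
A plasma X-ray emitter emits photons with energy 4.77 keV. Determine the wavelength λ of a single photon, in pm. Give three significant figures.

Take h = 6.62607015e-34 J·s, c = 2.99792458e8 m/s, 1 eV = 1.602176634e-19 J.
First convert: E = 4.77 keV = 7.6424e-16 J.
Since λ = hc/E for a photon, λ = 2.599e-10 m.
Converting to pm: λ = 259.9 pm ≈ 260 pm.

260 pm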